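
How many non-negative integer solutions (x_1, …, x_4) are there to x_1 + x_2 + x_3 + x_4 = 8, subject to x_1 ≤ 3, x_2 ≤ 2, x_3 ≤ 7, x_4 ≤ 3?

By stars and bars, unrestricted non-negative solutions to x_1+…+x_4 = 8 number C(8+3,3) = 165.
Subtract solutions that violate a single cap (substitute x_i' = x_i − (cap_i+1)): x_1 ≥ 4 gives C(7,3) = 35; x_2 ≥ 3 gives C(8,3) = 56; x_3 ≥ 8 gives C(3,3) = 1; x_4 ≥ 4 gives C(7,3) = 35. Together 127.
Add back pairs where two caps are both exceeded: 4 + 0 + 1 + 0 + 4 + 0 = 9.
By inclusion–exclusion the count is 165 − 127 + 9 = 47.

47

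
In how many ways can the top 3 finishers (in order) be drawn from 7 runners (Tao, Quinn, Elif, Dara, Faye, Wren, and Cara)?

This is an ordered selection of 3 from 7: P(7,3).
That gives 7 × 6 × 5 = 210.

210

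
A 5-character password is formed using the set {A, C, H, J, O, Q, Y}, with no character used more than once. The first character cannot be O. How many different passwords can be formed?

2160

The first character has 7−1 = 6 choices (anything except O).
The remaining 4 characters are filled from the other 6 symbols without repetition: 6 × 5 × 4 × 3 = 360.
Total: 6 × 360 = 2160.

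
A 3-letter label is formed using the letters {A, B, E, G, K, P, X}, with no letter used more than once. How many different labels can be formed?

With no repetition, fill the 3 letters in order: 7 choices, then 6, down to 5.
That product is 7 × 6 × 5 = 210.

210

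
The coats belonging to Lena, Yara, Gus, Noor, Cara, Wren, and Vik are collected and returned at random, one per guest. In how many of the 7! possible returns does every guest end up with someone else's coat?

Count assignments avoiding every fixed point. For any j of the 7 guests fixed to their own coat, the other 7−j can be arranged in (7−j)! ways.
By inclusion–exclusion this is Σ_{j=0}^{7} (−1)^j C(7,j)·(7−j)!.
Computing: 5040 − 5040 + 2520 − 840 + 210 − 42 + 7 − 1 = 1854.

1854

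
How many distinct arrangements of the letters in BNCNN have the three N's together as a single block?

6

Treat the 3 copies of N as a single block. The multiset to arrange is then {NNN, B, C}, 3 items in all.
All 3 items are distinct, so there are (3)! = 6 arrangements.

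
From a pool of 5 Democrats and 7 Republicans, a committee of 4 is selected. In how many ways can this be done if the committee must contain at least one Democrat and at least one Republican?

455

With no constraint there are C(12,4) = 495 possible selections.
Subtract selections that omit an entire group: no Democrats → C(7,4) = 35; no Republicans → C(5,4) = 5.
Both groups omitted at once is impossible, so 495 − 40 = 455.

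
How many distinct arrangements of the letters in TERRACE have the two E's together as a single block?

Treat the 2 copies of E as a single block. The multiset to arrange is then {EE, A, C, R, R, T}, 6 items in all.
That gives (6)!/(2!) = 360 arrangements.

360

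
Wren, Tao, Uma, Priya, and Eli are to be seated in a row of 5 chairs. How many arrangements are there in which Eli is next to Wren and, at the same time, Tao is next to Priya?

Treat {Eli,Wren} as one block (2 orders) and {Tao,Priya} as another (2 orders).
That leaves 3 units to arrange: 2 × 2 × 3! = 4 × 6 = 24.

24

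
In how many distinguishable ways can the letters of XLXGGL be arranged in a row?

XLXGGL has 6 letters with G appearing twice, L appearing twice, and X appearing twice.
Dividing 6! = 720 by 2!·2!·2! = 8 for the repeated letters gives 90.

90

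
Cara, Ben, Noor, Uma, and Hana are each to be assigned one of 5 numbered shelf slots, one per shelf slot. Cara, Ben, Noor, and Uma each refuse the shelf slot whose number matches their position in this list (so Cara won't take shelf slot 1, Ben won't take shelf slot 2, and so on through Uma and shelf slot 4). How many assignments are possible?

Let Aᵢ (for 1 ≤ i ≤ 4) be the placements that put person i in their forbidden shelf slot. Any j of these fix j positions, leaving (5−j)! ways to fill the rest, and there are C(4,j) ways to pick which j.
By inclusion–exclusion, the number of valid placements is Σ_{j=0}^{4} (−1)^j C(4,j)·(5−j)!.
Computing: 120 − 96 + 36 − 8 + 1 = 53.

53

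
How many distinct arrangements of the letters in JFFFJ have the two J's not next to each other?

6

Total arrangements of JFFFJ: 5!/(3!·2!) = 10.
Arrangements with the J's together: treat JJ as one letter, giving (4)!/(3!) = 4.
Subtracting, 10 − 4 = 6 arrangements keep the J's apart.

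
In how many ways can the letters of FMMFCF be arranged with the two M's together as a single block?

20

Treat the 2 copies of M as a single block. The multiset to arrange is then {MM, C, F, F, F}, 5 items in all.
That gives (5)!/(3!) = 20 arrangements.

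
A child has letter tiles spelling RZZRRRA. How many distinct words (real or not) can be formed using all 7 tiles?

105

The 7 letters of RZZRRRA have repeats: R appearing 4 times and Z appearing twice.
The number of distinct arrangements is 7!/(4!·2!) = 5040/48 = 105.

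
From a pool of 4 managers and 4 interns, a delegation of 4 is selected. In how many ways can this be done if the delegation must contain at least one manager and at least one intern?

68

Total 4-person selections from all 8: C(8,4) = 70.
Selections missing a whole group: no managers → C(4,4) = 1; no interns → C(4,4) = 1.
Both groups omitted at once is impossible, so 70 − 2 = 68.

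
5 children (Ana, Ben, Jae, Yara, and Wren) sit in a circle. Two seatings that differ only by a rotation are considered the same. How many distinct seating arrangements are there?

Around a circle, 5 distinct people have 5!/5 = (4)! = 24 rotationally distinct seatings.

24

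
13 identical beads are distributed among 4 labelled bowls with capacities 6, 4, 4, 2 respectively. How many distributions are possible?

Without the upper bounds there are C(16,3) = 560 ways to split 13 among 4 bowls.
Subtract solutions that violate a single cap (substitute x_i' = x_i − (cap_i+1)): x_1 ≥ 7 gives C(9,3) = 84; x_2 ≥ 5 gives C(11,3) = 165; x_3 ≥ 5 gives C(11,3) = 165; x_4 ≥ 3 gives C(13,3) = 286. Together 700.
Add back pairs where two caps are both exceeded: 4 + 4 + 20 + 20 + 56 + 56 = 160.
Subtract triples: 0 + 0 + 0 + 1 = 1.
By inclusion–exclusion the count is 560 − 700 + 160 − 1 = 19.

19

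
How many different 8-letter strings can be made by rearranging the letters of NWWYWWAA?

840

The 8 letters of NWWYWWAA have repeats: A appearing twice and W appearing 4 times.
The number of distinct arrangements is 8!/(4!·2!) = 40320/48 = 840.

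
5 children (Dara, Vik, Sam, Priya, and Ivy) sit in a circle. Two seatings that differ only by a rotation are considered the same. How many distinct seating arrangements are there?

Around a circle, 5 distinct people have 5!/5 = (4)! = 24 rotationally distinct seatings.

24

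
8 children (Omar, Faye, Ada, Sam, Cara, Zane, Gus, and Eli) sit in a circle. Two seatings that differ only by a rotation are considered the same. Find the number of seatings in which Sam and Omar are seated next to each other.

1440

Treat {Sam, Omar} as one unit (2 internal orders) and seat the resulting 7 units around the table: (6)! circular arrangements.
So 2 × (6)! = 2 × 720 = 1440.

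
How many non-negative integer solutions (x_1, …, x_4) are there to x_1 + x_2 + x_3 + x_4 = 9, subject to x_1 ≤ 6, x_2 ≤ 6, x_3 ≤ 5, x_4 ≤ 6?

170

Without the upper bounds there are C(12,3) = 220 ways to split 9 among 4 variables.
Subtract solutions that violate a single cap (substitute x_i' = x_i − (cap_i+1)): x_1 ≥ 7 gives C(5,3) = 10; x_2 ≥ 7 gives C(5,3) = 10; x_3 ≥ 6 gives C(6,3) = 20; x_4 ≥ 7 gives C(5,3) = 10. Together 50.
No two caps can be exceeded simultaneously, so the pair terms are all 0.
By inclusion–exclusion the count is 220 − 50 + 0 = 170.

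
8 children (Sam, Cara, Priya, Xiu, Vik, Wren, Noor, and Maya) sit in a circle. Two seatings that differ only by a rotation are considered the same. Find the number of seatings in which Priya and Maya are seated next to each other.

1440

Glue Priya and Maya into a block (2 internal orders). Seating 7 units around a circle gives (6)! arrangements.
So 2 × (6)! = 2 × 720 = 1440.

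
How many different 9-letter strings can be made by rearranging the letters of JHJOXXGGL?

Letter multiplicities in JHJOXXGGL: G×2, H×1, J×2, L×1, O×1, X×2.
So there are 9! / (2!·2!·2!) = 45360 distinguishable arrangements.

45360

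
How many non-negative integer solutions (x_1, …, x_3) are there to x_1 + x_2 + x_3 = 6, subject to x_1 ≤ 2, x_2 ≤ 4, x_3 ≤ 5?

14

Without the upper bounds there are C(8,2) = 28 ways to split 6 among 3 variables.
Subtract solutions that violate a single cap (substitute x_i' = x_i − (cap_i+1)): x_1 ≥ 3 gives C(5,2) = 10; x_2 ≥ 5 gives C(3,2) = 3; x_3 ≥ 6 gives C(2,2) = 1. Together 14.
No two caps can be exceeded simultaneously, so the pair terms are all 0.
By inclusion–exclusion the count is 28 − 14 + 0 = 14.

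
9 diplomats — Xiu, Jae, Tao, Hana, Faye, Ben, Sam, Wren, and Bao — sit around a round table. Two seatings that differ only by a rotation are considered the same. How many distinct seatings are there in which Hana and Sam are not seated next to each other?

30240

Without the restriction there are (8)! = 40320 seatings.
Those with Hana next to Sam: fuse the pair into one unit and seat 8 units around a circle — 2·(7)! = 10080.
Subtracting, 40320 − 10080 = 30240.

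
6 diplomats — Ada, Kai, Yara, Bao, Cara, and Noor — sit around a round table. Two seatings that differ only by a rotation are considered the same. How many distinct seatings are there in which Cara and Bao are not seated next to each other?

72

Without the restriction there are (5)! = 120 seatings.
Seatings with Cara beside Bao: treat them as a block with 2 internal orders, giving 2 × (4)! = 48.
Subtracting, 120 − 48 = 72.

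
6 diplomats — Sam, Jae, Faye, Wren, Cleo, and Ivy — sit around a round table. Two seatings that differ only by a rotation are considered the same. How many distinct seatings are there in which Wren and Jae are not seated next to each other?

Without the restriction there are (5)! = 120 seatings.
Seatings with Wren beside Jae: treat them as a block with 2 internal orders, giving 2 × (4)! = 48.
Subtracting, 120 − 48 = 72.

72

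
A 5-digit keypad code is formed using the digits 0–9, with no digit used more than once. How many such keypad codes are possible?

30240

Choose and order 5 of the 10 symbols: the first digit has 10 options, the next 9, and so on down to 6.
10 × 9 × 8 × 7 × 6 = 30240.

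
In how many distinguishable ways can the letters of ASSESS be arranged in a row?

30

ASSESS has 6 letters with S appearing 4 times.
The number of distinct arrangements is 6!/(4!) = 720/24 = 30.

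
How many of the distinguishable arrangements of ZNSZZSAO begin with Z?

1260

Fix Z in the first position and arrange the remaining 7 letters.
Those 7 letters have S appearing twice and Z appearing twice, giving (7)!/(2!·2!) = 1260.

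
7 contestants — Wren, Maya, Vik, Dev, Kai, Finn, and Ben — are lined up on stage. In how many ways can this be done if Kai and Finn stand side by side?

Glue Kai and Finn into one block (2 internal orders), leaving 6 units to arrange in a row.
That gives 2 × 6! = 2 × 720 = 1440.

1440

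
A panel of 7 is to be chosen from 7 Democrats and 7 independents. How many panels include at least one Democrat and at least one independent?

3430

Unrestricted: C(14,7) = 3432 ways to pick any 7 of the 14.
Selections missing a whole group: no Democrats → C(7,7) = 1; no independents → C(7,7) = 1.
Both groups omitted at once is impossible, so 3432 − 2 = 3430.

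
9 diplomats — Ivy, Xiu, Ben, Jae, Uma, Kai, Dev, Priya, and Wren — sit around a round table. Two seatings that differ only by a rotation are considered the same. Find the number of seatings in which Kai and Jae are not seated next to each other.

30240

All circular seatings of 9 people number (8)! = 40320.
Those with Kai next to Jae: fuse the pair into one unit and seat 8 units around a circle — 2·(7)! = 10080.
Subtracting, 40320 − 10080 = 30240.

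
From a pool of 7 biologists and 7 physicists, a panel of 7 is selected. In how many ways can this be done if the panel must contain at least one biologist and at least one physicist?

3430

Unrestricted: C(14,7) = 3432 ways to pick any 7 of the 14.
Subtract selections that omit an entire group: no biologists → C(7,7) = 1; no physicists → C(7,7) = 1.
Both groups omitted at once is impossible, so 3432 − 2 = 3430.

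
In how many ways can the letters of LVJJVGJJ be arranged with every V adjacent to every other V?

210

Treat the 2 copies of V as a single block. The multiset to arrange is then {VV, G, J, J, J, J, L}, 7 items in all.
That gives (7)!/(4!) = 210 arrangements.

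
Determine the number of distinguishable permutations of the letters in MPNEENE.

MPNEENE has 7 letters with E appearing 3 times and N appearing twice.
So there are 7! / (3!·2!) = 420 distinguishable arrangements.

420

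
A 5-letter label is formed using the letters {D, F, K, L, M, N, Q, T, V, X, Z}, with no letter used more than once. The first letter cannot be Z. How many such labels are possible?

50400

The first letter has 11−1 = 10 choices (anything except Z).
The remaining 4 letters are filled from the other 10 symbols without repetition: 10 × 9 × 8 × 7 = 5040.
Total: 10 × 5040 = 50400.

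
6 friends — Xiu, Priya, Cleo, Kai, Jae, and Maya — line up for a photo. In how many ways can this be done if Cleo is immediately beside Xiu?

Glue Cleo and Xiu into one block (2 internal orders), leaving 5 units to arrange in a row.
That gives 2 × 5! = 2 × 120 = 240.

240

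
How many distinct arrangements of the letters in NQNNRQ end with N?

With the last slot taken by N, it remains to arrange the other 5 letters (QNNRQ).
Those 5 letters have N appearing twice and Q appearing twice, giving (5)!/(2!·2!) = 30.

30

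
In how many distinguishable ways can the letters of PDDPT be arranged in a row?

30

Letter multiplicities in PDDPT: D×2, P×2, T×1.
The number of distinct arrangements is 5!/(2!·2!) = 120/4 = 30.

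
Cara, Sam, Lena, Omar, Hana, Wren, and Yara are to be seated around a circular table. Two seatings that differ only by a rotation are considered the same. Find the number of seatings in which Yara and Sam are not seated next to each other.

Without the restriction there are (6)! = 720 seatings.
Those with Yara next to Sam: fuse the pair into one unit and seat 6 units around a circle — 2·(5)! = 240.
Subtracting, 720 − 240 = 480.

480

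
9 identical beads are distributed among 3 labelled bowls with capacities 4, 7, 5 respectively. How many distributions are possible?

Ignoring the caps, the number of non-negative solutions to x_1+…+x_3 = 9 is C(11,2) = 55.
Subtract solutions that violate a single cap (substitute x_i' = x_i − (cap_i+1)): x_1 ≥ 5 gives C(6,2) = 15; x_2 ≥ 8 gives C(3,2) = 3; x_3 ≥ 6 gives C(5,2) = 10. Together 28.
No two caps can be exceeded simultaneously, so the pair terms are all 0.
By inclusion–exclusion the count is 55 − 28 + 0 = 27.

27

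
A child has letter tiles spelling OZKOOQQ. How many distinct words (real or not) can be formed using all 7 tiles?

The 7 letters of OZKOOQQ have repeats: O appearing 3 times and Q appearing twice.
The number of distinct arrangements is 7!/(3!·2!) = 5040/12 = 420.

420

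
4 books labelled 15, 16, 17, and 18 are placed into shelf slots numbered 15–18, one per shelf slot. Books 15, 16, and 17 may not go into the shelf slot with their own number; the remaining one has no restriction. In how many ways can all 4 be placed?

Let Aᵢ (for i ∈ {15, 16, 17}) be the placements that put book i in its forbidden shelf slot. Any j of these fix j positions, leaving (4−j)! ways to fill the rest, and there are C(3,j) ways to pick which j.
By inclusion–exclusion, the number of valid placements is Σ_{j=0}^{3} (−1)^j C(3,j)·(4−j)!.
Computing: 24 − 18 + 6 − 1 = 11.

11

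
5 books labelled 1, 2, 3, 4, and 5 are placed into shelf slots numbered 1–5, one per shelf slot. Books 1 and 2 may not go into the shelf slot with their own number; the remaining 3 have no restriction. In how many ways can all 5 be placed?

Let Aᵢ (for i ∈ {1, 2}) be the placements that put book i in its forbidden shelf slot. Any j of these fix j positions, leaving (5−j)! ways to fill the rest, and there are C(2,j) ways to pick which j.
By inclusion–exclusion, the number of valid placements is Σ_{j=0}^{2} (−1)^j C(2,j)·(5−j)!.
Computing: 120 − 48 + 6 = 78.

78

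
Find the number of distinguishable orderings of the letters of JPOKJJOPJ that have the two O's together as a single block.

Treat the 2 copies of O as a single block. The multiset to arrange is then {OO, J, J, J, J, K, P, P}, 8 items in all.
That gives (8)!/(4!·2!) = 840 arrangements.

840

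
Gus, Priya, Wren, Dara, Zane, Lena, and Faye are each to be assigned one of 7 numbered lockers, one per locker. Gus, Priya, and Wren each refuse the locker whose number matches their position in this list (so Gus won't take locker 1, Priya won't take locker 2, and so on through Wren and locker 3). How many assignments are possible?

3216

Let Aᵢ (for i ∈ {1, 2, 3}) be the placements that put person i in their forbidden locker. Any j of these fix j positions, leaving (7−j)! ways to fill the rest, and there are C(3,j) ways to pick which j.
By inclusion–exclusion, the number of valid placements is Σ_{j=0}^{3} (−1)^j C(3,j)·(7−j)!.
Computing: 5040 − 2160 + 360 − 24 = 3216.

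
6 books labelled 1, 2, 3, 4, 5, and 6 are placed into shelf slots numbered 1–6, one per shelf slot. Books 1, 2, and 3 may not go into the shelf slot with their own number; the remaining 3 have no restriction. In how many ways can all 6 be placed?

Let Aᵢ (for i ∈ {1, 2, 3}) be the placements that put book i in its forbidden shelf slot. Any j of these fix j positions, leaving (6−j)! ways to fill the rest, and there are C(3,j) ways to pick which j.
By inclusion–exclusion, the number of valid placements is Σ_{j=0}^{3} (−1)^j C(3,j)·(6−j)!.
Computing: 720 − 360 + 72 − 6 = 426.

426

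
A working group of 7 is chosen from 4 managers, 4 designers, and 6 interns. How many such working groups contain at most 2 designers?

Split by how many designers are chosen (0 through 2).
Sum: C(4,0)·C(10,7) + C(4,1)·C(10,6) + C(4,2)·C(10,5) = 120 + 840 + 1512 = 2472.

2472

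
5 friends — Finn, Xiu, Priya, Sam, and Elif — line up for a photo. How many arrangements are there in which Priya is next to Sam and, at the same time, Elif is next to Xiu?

24

Treat {Priya,Sam} as one block (2 orders) and {Elif,Xiu} as another (2 orders).
That leaves 3 units to arrange: 2 × 2 × 3! = 4 × 6 = 24.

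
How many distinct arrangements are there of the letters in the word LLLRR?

Letter multiplicities in LLLRR: L×3, R×2.
So there are 5! / (3!·2!) = 10 distinguishable arrangements.

10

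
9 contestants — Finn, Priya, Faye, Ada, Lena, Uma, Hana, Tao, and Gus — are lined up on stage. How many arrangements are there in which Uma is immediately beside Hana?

Glue Uma and Hana into one block (2 internal orders), leaving 8 units to arrange in a row.
So the count is 2·(8)! = 80640.

80640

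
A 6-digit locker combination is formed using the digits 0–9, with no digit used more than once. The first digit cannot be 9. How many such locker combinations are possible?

The first digit has 10−1 = 9 choices (anything except 9).
The remaining 5 digits are filled from the other 9 symbols without repetition: 9 × 8 × 7 × 6 × 5 = 15120.
Total: 9 × 15120 = 136080.

136080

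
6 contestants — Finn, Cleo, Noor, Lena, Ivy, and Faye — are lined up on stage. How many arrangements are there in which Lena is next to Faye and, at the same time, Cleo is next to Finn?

Treat {Lena,Faye} as one block (2 orders) and {Cleo,Finn} as another (2 orders).
That leaves 4 units to arrange: 2 × 2 × 4! = 4 × 24 = 96.

96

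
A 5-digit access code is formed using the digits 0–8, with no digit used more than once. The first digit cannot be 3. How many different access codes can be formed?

The first digit has 9−1 = 8 choices (anything except 3).
The remaining 4 digits are filled from the other 8 symbols without repetition: 8 × 7 × 6 × 5 = 1680.
Total: 8 × 1680 = 13440.

13440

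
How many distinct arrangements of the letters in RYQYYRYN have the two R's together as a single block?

Treat the 2 copies of R as a single block. The multiset to arrange is then {RR, N, Q, Y, Y, Y, Y}, 7 items in all.
That gives (7)!/(4!) = 210 arrangements.

210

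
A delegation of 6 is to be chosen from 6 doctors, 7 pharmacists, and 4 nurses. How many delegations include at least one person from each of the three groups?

Total 6-person selections from all 17: C(17,6) = 12376.
Subtract selections that omit an entire group: no doctors → C(11,6) = 462; no pharmacists → C(10,6) = 210; no nurses → C(13,6) = 1716.
Add back selections omitting two groups (i.e. drawn from a single group): C(6,6) + C(7,6) + C(4,6) = 8.
By inclusion–exclusion: 12376 − 2388 + 8 = 9996.

9996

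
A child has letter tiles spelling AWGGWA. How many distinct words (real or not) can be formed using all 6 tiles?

90

AWGGWA has 6 letters with A appearing twice, G appearing twice, and W appearing twice.
The number of distinct arrangements is 6!/(2!·2!·2!) = 720/8 = 90.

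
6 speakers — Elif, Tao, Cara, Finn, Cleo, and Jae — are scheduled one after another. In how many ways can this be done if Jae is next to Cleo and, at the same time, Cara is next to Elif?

96

Treat {Jae,Cleo} as one block (2 orders) and {Cara,Elif} as another (2 orders).
That leaves 4 units to arrange: 2 × 2 × 4! = 4 × 24 = 96.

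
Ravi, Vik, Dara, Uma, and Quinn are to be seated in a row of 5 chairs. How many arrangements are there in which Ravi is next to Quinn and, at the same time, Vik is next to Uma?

Treat {Ravi,Quinn} as one block (2 orders) and {Vik,Uma} as another (2 orders).
That leaves 3 units to arrange: 2 × 2 × 3! = 4 × 6 = 24.

24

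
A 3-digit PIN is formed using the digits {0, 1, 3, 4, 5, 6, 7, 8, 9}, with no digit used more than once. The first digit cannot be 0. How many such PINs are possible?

The first digit has 9−1 = 8 choices (anything except 0).
The remaining 2 digits are filled from the other 8 symbols without repetition: 8 × 7 = 56.
Total: 8 × 56 = 448.

448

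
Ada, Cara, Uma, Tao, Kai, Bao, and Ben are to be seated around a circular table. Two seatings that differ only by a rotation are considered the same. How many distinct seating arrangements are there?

720

Fix one person's seat to break rotational symmetry; the remaining 6 people can be arranged in (6)! = 720 ways.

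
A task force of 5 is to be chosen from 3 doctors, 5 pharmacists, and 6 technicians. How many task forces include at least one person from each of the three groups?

1365

Total 5-person selections from all 14: C(14,5) = 2002.
Subtract selections that omit an entire group: no doctors → C(11,5) = 462; no pharmacists → C(9,5) = 126; no technicians → C(8,5) = 56.
Add back selections omitting two groups (i.e. drawn from a single group): C(3,5) + C(5,5) + C(6,5) = 7.
By inclusion–exclusion: 2002 − 644 + 7 = 1365.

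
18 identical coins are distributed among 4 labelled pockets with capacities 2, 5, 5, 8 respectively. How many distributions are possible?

By stars and bars, unrestricted non-negative solutions to x_1+…+x_4 = 18 number C(18+3,3) = 1330.
Subtract solutions that violate a single cap (substitute x_i' = x_i − (cap_i+1)): x_1 ≥ 3 gives C(18,3) = 816; x_2 ≥ 6 gives C(15,3) = 455; x_3 ≥ 6 gives C(15,3) = 455; x_4 ≥ 9 gives C(12,3) = 220. Together 1946.
Add back pairs where two caps are both exceeded: 220 + 220 + 84 + 84 + 20 + 20 = 648.
Subtract triples: 20 + 1 + 1 + 0 = 22.
By inclusion–exclusion the count is 1330 − 1946 + 648 − 22 = 10.

10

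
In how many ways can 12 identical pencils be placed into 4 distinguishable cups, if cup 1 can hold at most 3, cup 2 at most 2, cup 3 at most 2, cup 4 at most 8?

Without the upper bounds there are C(15,3) = 455 ways to split 12 among 4 cups.
Subtract solutions that violate a single cap (substitute x_i' = x_i − (cap_i+1)): x_1 ≥ 4 gives C(11,3) = 165; x_2 ≥ 3 gives C(12,3) = 220; x_3 ≥ 3 gives C(12,3) = 220; x_4 ≥ 9 gives C(6,3) = 20. Together 625.
Add back pairs where two caps are both exceeded: 56 + 56 + 0 + 84 + 1 + 1 = 198.
Subtract triples: 10 + 0 + 0 + 0 = 10.
By inclusion–exclusion the count is 455 − 625 + 198 − 10 = 18.

18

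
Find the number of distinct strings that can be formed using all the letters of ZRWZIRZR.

The 8 letters of ZRWZIRZR have repeats: R appearing 3 times and Z appearing 3 times.
Dividing 8! = 40320 by 3!·3! = 36 for the repeated letters gives 1120.

1120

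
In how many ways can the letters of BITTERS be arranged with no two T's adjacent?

1800

Total arrangements of BITTERS: 7!/(2!) = 2520.
Arrangements with the T's together: treat TT as one letter, giving (6)! = 720.
Subtracting, 2520 − 720 = 1800 arrangements keep the T's apart.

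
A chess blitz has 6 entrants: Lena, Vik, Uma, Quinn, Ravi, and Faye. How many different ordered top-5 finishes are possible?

720

There are 6 choices for 1st place, 5 for 2nd, and so on down to 2 for position 5.
That gives 6 × 5 × 4 × 3 × 2 = 720.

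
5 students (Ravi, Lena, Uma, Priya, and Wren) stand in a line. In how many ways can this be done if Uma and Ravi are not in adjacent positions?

72

Of the 5! = 120 arrangements, those with Uma and Ravi adjacent number 2 × 4! = 48 (treat the pair as a block with 2 internal orders).
Complementary counting: 120 − 48 = 72.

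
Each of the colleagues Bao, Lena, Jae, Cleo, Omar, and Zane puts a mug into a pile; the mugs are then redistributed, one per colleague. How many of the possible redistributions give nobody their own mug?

This is the derangement count D_6: permutations of 6 items with no fixed point.
By inclusion–exclusion this is Σ_{j=0}^{6} (−1)^j C(6,j)·(6−j)!.
Computing: 720 − 720 + 360 − 120 + 30 − 6 + 1 = 265.

265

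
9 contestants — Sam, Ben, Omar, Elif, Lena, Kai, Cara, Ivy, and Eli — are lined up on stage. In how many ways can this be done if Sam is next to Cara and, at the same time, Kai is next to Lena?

Treat {Sam,Cara} as one block (2 orders) and {Kai,Lena} as another (2 orders).
That leaves 7 units to arrange: 2 × 2 × 7! = 4 × 5040 = 20160.

20160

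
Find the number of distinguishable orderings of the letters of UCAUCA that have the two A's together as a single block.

Treat the 2 copies of A as a single block. The multiset to arrange is then {AA, C, C, U, U}, 5 items in all.
That gives (5)!/(2!·2!) = 30 arrangements.

30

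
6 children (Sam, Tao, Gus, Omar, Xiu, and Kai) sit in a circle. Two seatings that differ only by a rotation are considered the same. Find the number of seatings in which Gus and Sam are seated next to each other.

Treat {Gus, Sam} as one unit (2 internal orders) and seat the resulting 5 units around the table: (4)! circular arrangements.
So 2 × (4)! = 2 × 24 = 48.

48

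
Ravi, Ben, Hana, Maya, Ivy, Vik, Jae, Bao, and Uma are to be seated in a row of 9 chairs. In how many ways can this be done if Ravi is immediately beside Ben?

80640

Treat {Ravi, Ben} as a single unit. There are 8 units to order, and the pair itself can be ordered 2 ways.
That gives 2 × 8! = 2 × 40320 = 80640.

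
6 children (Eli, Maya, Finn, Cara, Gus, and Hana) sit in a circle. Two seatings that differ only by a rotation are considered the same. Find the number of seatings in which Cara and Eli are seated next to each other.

48

Glue Cara and Eli into a block (2 internal orders). Seating 5 units around a circle gives (4)! arrangements.
So 2 × (4)! = 2 × 24 = 48.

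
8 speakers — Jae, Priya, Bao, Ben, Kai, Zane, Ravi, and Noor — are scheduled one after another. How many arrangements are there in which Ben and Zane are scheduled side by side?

Place the 6 others and the Ben-Zane pair as 7 objects in a line; the pair has 2 internal arrangements.
That gives 2 × 7! = 2 × 5040 = 10080.

10080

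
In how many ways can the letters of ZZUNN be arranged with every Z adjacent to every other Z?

Treat the 2 copies of Z as a single block. The multiset to arrange is then {ZZ, N, N, U}, 4 items in all.
That gives (4)!/(2!) = 12 arrangements.

12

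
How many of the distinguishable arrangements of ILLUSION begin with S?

1260

With the first slot taken by S, it remains to arrange the other 7 letters (ILLUION).
Those 7 letters have I appearing twice and L appearing twice, giving (7)!/(2!·2!) = 1260.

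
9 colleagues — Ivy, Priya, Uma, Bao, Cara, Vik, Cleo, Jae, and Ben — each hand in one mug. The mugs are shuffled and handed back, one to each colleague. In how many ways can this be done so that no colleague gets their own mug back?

This is the derangement count D_9: permutations of 9 items with no fixed point.
By inclusion–exclusion this is Σ_{j=0}^{9} (−1)^j C(9,j)·(9−j)!.
Computing: 362880 − 362880 + 181440 − 60480 + 15120 − 3024 + 504 − 72 + 9 − 1 = 133496.

133496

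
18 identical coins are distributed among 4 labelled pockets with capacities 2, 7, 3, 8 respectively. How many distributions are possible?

Without the upper bounds there are C(21,3) = 1330 ways to split 18 among 4 pockets.
Subtract solutions that violate a single cap (substitute x_i' = x_i − (cap_i+1)): x_1 ≥ 3 gives C(18,3) = 816; x_2 ≥ 8 gives C(13,3) = 286; x_3 ≥ 4 gives C(17,3) = 680; x_4 ≥ 9 gives C(12,3) = 220. Together 2002.
Add back pairs where two caps are both exceeded: 120 + 364 + 84 + 84 + 4 + 56 = 712.
Subtract triples: 20 + 0 + 10 + 0 = 30.
By inclusion–exclusion the count is 1330 − 2002 + 712 − 30 = 10.

10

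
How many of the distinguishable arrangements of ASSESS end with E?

With the last slot taken by E, it remains to arrange the other 5 letters (ASSSS).
Those 5 letters have S appearing 4 times, giving (5)!/(4!) = 5.

5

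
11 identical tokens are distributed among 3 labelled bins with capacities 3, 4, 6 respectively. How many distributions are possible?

6

Without the upper bounds there are C(13,2) = 78 ways to split 11 among 3 bins.
Subtract solutions that violate a single cap (substitute x_i' = x_i − (cap_i+1)): x_1 ≥ 4 gives C(9,2) = 36; x_2 ≥ 5 gives C(8,2) = 28; x_3 ≥ 7 gives C(6,2) = 15. Together 79.
Add back pairs where two caps are both exceeded: 6 + 1 + 0 = 7.
By inclusion–exclusion the count is 78 − 79 + 7 = 6.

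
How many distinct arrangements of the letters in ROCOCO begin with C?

With the first slot taken by C, it remains to arrange the other 5 letters (ROOCO).
Those 5 letters have O appearing 3 times, giving (5)!/(3!) = 20.

20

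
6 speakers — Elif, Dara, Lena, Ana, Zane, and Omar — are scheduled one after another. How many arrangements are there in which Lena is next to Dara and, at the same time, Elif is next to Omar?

96

Treat {Lena,Dara} as one block (2 orders) and {Elif,Omar} as another (2 orders).
That leaves 4 units to arrange: 2 × 2 × 4! = 4 × 24 = 96.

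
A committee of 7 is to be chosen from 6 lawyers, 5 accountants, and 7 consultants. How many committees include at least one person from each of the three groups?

28987

With no constraint there are C(18,7) = 31824 possible selections.
Subtract selections that omit an entire group: no lawyers → C(12,7) = 792; no accountants → C(13,7) = 1716; no consultants → C(11,7) = 330.
Add back selections omitting two groups (i.e. drawn from a single group): C(6,7) + C(5,7) + C(7,7) = 1.
By inclusion–exclusion: 31824 − 2838 + 1 = 28987.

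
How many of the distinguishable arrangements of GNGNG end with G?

6

With the last slot taken by G, it remains to arrange the other 4 letters (NGNG).
Those 4 letters have G appearing twice and N appearing twice, giving (4)!/(2!·2!) = 6.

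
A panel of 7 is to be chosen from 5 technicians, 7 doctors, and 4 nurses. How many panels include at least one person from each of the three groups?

10283

With no constraint there are C(16,7) = 11440 possible selections.
Subtract selections that omit an entire group: no technicians → C(11,7) = 330; no doctors → C(9,7) = 36; no nurses → C(12,7) = 792.
Add back selections omitting two groups (i.e. drawn from a single group): C(5,7) + C(7,7) + C(4,7) = 1.
By inclusion–exclusion: 11440 − 1158 + 1 = 10283.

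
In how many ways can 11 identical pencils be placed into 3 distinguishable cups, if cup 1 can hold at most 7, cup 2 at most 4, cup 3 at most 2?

6

Ignoring the caps, the number of non-negative solutions to x_1+…+x_3 = 11 is C(13,2) = 78.
Subtract solutions that violate a single cap (substitute x_i' = x_i − (cap_i+1)): x_1 ≥ 8 gives C(5,2) = 10; x_2 ≥ 5 gives C(8,2) = 28; x_3 ≥ 3 gives C(10,2) = 45. Together 83.
Add back pairs where two caps are both exceeded: 0 + 1 + 10 = 11.
By inclusion–exclusion the count is 78 − 83 + 11 = 6.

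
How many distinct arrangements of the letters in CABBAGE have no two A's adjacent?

900

Total arrangements of CABBAGE: 7!/(2!·2!) = 1260.
Arrangements with the A's together: treat AA as one letter, giving (6)!/(2!) = 360.
Hence 1260 − 360 = 900.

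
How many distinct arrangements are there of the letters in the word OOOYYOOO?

28

The 8 letters of OOOYYOOO have repeats: O appearing 6 times and Y appearing twice.
The number of distinct arrangements is 8!/(6!·2!) = 40320/1440 = 28.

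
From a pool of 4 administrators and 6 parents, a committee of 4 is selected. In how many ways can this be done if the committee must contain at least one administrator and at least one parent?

194

Unrestricted: C(10,4) = 210 ways to pick any 4 of the 10.
Selections missing a whole group: no administrators → C(6,4) = 15; no parents → C(4,4) = 1.
Both groups omitted at once is impossible, so 210 − 16 = 194.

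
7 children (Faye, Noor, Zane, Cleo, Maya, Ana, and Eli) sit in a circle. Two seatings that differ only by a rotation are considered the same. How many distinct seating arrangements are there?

Fix one person's seat to break rotational symmetry; the remaining 6 people can be arranged in (6)! = 720 ways.

720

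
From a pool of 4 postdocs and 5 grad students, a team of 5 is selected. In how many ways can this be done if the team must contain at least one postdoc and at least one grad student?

Total 5-person selections from all 9: C(9,5) = 126.
Subtract selections that omit an entire group: no postdocs → C(5,5) = 1; no grad students → C(4,5) = 0.
Both groups omitted at once is impossible, so 126 − 1 = 125.

125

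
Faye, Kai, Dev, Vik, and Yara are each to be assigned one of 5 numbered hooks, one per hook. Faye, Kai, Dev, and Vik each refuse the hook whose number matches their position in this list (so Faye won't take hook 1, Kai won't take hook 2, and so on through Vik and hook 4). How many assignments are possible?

Let Aᵢ (for 1 ≤ i ≤ 4) be the placements that put person i in their forbidden hook. Any j of these fix j positions, leaving (5−j)! ways to fill the rest, and there are C(4,j) ways to pick which j.
By inclusion–exclusion, the number of valid placements is Σ_{j=0}^{4} (−1)^j C(4,j)·(5−j)!.
Computing: 120 − 96 + 36 − 8 + 1 = 53.

53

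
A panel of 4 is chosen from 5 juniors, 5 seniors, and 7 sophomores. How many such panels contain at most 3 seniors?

2375

Split by how many seniors are chosen (0 through 3).
Sum: C(5,0)·C(12,4) + C(5,1)·C(12,3) + C(5,2)·C(12,2) + C(5,3)·C(12,1) = 495 + 1100 + 660 + 120 = 2375.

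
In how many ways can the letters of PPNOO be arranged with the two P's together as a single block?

Treat the 2 copies of P as a single block. The multiset to arrange is then {PP, N, O, O}, 4 items in all.
That gives (4)!/(2!) = 12 arrangements.

12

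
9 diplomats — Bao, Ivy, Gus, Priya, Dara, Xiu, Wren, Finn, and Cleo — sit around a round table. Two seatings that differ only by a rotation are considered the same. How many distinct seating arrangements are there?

40320

Around a circle, 9 distinct people have 9!/9 = (8)! = 40320 rotationally distinct seatings.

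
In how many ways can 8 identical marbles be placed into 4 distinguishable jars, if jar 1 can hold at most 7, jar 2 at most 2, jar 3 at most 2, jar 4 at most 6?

58

By stars and bars, unrestricted non-negative solutions to x_1+…+x_4 = 8 number C(8+3,3) = 165.
Subtract solutions that violate a single cap (substitute x_i' = x_i − (cap_i+1)): x_1 ≥ 8 gives C(3,3) = 1; x_2 ≥ 3 gives C(8,3) = 56; x_3 ≥ 3 gives C(8,3) = 56; x_4 ≥ 7 gives C(4,3) = 4. Together 117.
Add back pairs where two caps are both exceeded: 0 + 0 + 0 + 10 + 0 + 0 = 10.
By inclusion–exclusion the count is 165 − 117 + 10 = 58.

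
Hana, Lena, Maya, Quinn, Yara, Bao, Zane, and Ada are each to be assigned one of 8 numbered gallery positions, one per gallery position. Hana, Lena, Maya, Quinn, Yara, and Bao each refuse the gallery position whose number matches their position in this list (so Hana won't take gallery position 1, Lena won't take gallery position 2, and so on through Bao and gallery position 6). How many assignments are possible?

Let Aᵢ (for 1 ≤ i ≤ 6) be the placements that put person i in their forbidden gallery position. Any j of these fix j positions, leaving (8−j)! ways to fill the rest, and there are C(6,j) ways to pick which j.
By inclusion–exclusion, the number of valid placements is Σ_{j=0}^{6} (−1)^j C(6,j)·(8−j)!.
Computing: 40320 − 30240 + 10800 − 2400 + 360 − 36 + 2 = 18806.

18806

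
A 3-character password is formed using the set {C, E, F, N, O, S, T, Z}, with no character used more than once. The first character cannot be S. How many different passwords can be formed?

The first character has 8−1 = 7 choices (anything except S).
The remaining 2 characters are filled from the other 7 symbols without repetition: 7 × 6 = 42.
Total: 7 × 42 = 294.

294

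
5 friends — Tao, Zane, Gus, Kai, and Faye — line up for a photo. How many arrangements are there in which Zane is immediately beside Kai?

48

Glue Zane and Kai into one block (2 internal orders), leaving 4 units to arrange in a row.
That gives 2 × 4! = 2 × 24 = 48.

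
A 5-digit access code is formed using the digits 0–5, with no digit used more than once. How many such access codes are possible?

With no repetition, fill the 5 digits in order: 6 choices, then 5, down to 2.
That product is 6 × 5 × 4 × 3 × 2 = 720.

720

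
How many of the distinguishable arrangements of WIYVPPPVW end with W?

3360

With the last slot taken by W, it remains to arrange the other 8 letters (IYVPPPVW).
Those 8 letters have P appearing 3 times and V appearing twice, giving (8)!/(3!·2!) = 3360.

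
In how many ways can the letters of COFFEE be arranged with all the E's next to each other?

60

Treat the 2 copies of E as a single block. The multiset to arrange is then {EE, C, F, F, O}, 5 items in all.
That gives (5)!/(2!) = 60 arrangements.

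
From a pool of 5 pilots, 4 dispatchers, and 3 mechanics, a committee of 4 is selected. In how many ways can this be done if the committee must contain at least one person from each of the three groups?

270

Total 4-person selections from all 12: C(12,4) = 495.
Subtract selections that omit an entire group: no pilots → C(7,4) = 35; no dispatchers → C(8,4) = 70; no mechanics → C(9,4) = 126.
Add back selections omitting two groups (i.e. drawn from a single group): C(5,4) + C(4,4) + C(3,4) = 6.
By inclusion–exclusion: 495 − 231 + 6 = 270.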